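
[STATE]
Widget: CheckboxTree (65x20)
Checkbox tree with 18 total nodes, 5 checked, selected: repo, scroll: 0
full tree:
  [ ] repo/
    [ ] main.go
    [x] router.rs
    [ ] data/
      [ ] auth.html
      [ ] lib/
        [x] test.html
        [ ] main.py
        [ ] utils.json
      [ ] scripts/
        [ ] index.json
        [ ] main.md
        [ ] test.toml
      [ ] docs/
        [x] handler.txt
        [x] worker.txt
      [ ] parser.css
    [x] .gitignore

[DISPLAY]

>[-] repo/                                                       
   [ ] main.go                                                   
   [x] router.rs                                                 
   [-] data/                                                     
     [ ] auth.html                                               
     [-] lib/                                                    
       [x] test.html                                             
       [ ] main.py                                               
       [ ] utils.json                                            
     [ ] scripts/                                                
       [ ] index.json                                            
       [ ] main.md                                               
       [ ] test.toml                                             
     [x] docs/                                                   
       [x] handler.txt                                           
       [x] worker.txt                                            
     [ ] parser.css                                              
   [x] .gitignore                                                
                                                                 
                                                                 


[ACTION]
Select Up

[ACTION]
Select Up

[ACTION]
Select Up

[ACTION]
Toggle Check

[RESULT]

>[x] repo/                                                       
   [x] main.go                                                   
   [x] router.rs                                                 
   [x] data/                                                     
     [x] auth.html                                               
     [x] lib/                                                    
       [x] test.html                                             
       [x] main.py                                               
       [x] utils.json                                            
     [x] scripts/                                                
       [x] index.json                                            
       [x] main.md                                               
       [x] test.toml                                             
     [x] docs/                                                   
       [x] handler.txt                                           
       [x] worker.txt                                            
     [x] parser.css                                              
   [x] .gitignore                                                
                                                                 
                                                                 


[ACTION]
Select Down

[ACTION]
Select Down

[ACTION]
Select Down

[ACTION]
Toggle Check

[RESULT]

 [-] repo/                                                       
   [x] main.go                                                   
   [x] router.rs                                                 
>  [ ] data/                                                     
     [ ] auth.html                                               
     [ ] lib/                                                    
       [ ] test.html                                             
       [ ] main.py                                               
       [ ] utils.json                                            
     [ ] scripts/                                                
       [ ] index.json                                            
       [ ] main.md                                               
       [ ] test.toml                                             
     [ ] docs/                                                   
       [ ] handler.txt                                           
       [ ] worker.txt                                            
     [ ] parser.css                                              
   [x] .gitignore                                                
                                                                 
                                                                 


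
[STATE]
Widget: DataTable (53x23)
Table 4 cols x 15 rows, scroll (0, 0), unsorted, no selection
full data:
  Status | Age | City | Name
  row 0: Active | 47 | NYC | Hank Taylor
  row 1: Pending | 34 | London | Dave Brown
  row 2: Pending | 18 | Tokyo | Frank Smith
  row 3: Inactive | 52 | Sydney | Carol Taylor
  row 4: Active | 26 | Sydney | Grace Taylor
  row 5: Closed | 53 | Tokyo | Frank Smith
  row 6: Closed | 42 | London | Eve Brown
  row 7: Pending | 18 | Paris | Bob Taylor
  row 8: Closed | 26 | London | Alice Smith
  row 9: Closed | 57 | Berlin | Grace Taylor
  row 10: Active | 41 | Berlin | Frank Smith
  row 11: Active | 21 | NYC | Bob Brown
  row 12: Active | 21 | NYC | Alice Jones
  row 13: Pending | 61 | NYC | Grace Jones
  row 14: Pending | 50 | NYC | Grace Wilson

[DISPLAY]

Status  │Age│City  │Name                             
────────┼───┼──────┼────────────                     
Active  │47 │NYC   │Hank Taylor                      
Pending │34 │London│Dave Brown                       
Pending │18 │Tokyo │Frank Smith                      
Inactive│52 │Sydney│Carol Taylor                     
Active  │26 │Sydney│Grace Taylor                     
Closed  │53 │Tokyo │Frank Smith                      
Closed  │42 │London│Eve Brown                        
Pending │18 │Paris │Bob Taylor                       
Closed  │26 │London│Alice Smith                      
Closed  │57 │Berlin│Grace Taylor                     
Active  │41 │Berlin│Frank Smith                      
Active  │21 │NYC   │Bob Brown                        
Active  │21 │NYC   │Alice Jones                      
Pending │61 │NYC   │Grace Jones                      
Pending │50 │NYC   │Grace Wilson                     
                                                     
                                                     
                                                     
                                                     
                                                     
                                                     


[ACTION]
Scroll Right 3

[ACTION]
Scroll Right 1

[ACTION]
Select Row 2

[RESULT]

Status  │Age│City  │Name                             
────────┼───┼──────┼────────────                     
Active  │47 │NYC   │Hank Taylor                      
Pending │34 │London│Dave Brown                       
>ending │18 │Tokyo │Frank Smith                      
Inactive│52 │Sydney│Carol Taylor                     
Active  │26 │Sydney│Grace Taylor                     
Closed  │53 │Tokyo │Frank Smith                      
Closed  │42 │London│Eve Brown                        
Pending │18 │Paris │Bob Taylor                       
Closed  │26 │London│Alice Smith                      
Closed  │57 │Berlin│Grace Taylor                     
Active  │41 │Berlin│Frank Smith                      
Active  │21 │NYC   │Bob Brown                        
Active  │21 │NYC   │Alice Jones                      
Pending │61 │NYC   │Grace Jones                      
Pending │50 │NYC   │Grace Wilson                     
                                                     
                                                     
                                                     
                                                     
                                                     
                                                     


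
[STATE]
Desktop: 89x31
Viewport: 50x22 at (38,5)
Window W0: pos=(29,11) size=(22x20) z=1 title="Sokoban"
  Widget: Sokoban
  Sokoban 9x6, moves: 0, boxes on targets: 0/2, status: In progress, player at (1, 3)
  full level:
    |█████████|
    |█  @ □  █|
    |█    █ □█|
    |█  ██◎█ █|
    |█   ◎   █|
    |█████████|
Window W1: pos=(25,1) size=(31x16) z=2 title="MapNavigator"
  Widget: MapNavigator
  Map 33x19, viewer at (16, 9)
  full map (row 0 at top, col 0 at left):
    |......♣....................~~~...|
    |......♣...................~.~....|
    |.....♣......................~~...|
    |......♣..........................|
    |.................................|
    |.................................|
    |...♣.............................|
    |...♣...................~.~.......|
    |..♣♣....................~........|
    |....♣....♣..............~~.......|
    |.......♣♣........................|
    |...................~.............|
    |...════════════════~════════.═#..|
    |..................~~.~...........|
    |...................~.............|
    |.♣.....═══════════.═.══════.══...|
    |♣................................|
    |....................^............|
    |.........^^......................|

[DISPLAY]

.................┃                                
.................┃                                
.................┃                                
.........~.~.....┃                                
..........~......┃                                
..@.......~~.....┃                                
.................┃                                
.....~...........┃                                
═════~════════.═#┃                                
....~~.~.........┃                                
.....~...........┃                                
━━━━━━━━━━━━━━━━━┛                                
█           ┃                                     
█           ┃                                     
█           ┃                                     
  0/2       ┃                                     
            ┃                                     
            ┃                                     
            ┃                                     
            ┃                                     
            ┃                                     
            ┃                                     


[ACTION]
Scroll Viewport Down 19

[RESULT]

..........~......┃                                
..@.......~~.....┃                                
.................┃                                
.....~...........┃                                
═════~════════.═#┃                                
....~~.~.........┃                                
.....~...........┃                                
━━━━━━━━━━━━━━━━━┛                                
█           ┃                                     
█           ┃                                     
█           ┃                                     
  0/2       ┃                                     
            ┃                                     
            ┃                                     
            ┃                                     
            ┃                                     
            ┃                                     
            ┃                                     
            ┃                                     
            ┃                                     
            ┃                                     
━━━━━━━━━━━━┛                                     


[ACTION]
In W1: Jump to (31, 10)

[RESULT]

....             ┃                                
..@.             ┃                                
....             ┃                                
═#..             ┃                                
....             ┃                                
....             ┃                                
═...             ┃                                
━━━━━━━━━━━━━━━━━┛                                
█           ┃                                     
█           ┃                                     
█           ┃                                     
  0/2       ┃                                     
            ┃                                     
            ┃                                     
            ┃                                     
            ┃                                     
            ┃                                     
            ┃                                     
            ┃                                     
            ┃                                     
            ┃                                     
━━━━━━━━━━━━┛                                     


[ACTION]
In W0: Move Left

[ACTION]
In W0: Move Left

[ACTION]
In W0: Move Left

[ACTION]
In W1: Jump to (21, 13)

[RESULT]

~════════.═#..   ┃                                
~.@...........   ┃                                
~.............   ┃                                
═.══════.══...   ┃                                
..............   ┃                                
.^............   ┃                                
..............   ┃                                
━━━━━━━━━━━━━━━━━┛                                
█           ┃                                     
█           ┃                                     
█           ┃                                     
  0/2       ┃                                     
            ┃                                     
            ┃                                     
            ┃                                     
            ┃                                     
            ┃                                     
            ┃                                     
            ┃                                     
            ┃                                     
            ┃                                     
━━━━━━━━━━━━┛                                     


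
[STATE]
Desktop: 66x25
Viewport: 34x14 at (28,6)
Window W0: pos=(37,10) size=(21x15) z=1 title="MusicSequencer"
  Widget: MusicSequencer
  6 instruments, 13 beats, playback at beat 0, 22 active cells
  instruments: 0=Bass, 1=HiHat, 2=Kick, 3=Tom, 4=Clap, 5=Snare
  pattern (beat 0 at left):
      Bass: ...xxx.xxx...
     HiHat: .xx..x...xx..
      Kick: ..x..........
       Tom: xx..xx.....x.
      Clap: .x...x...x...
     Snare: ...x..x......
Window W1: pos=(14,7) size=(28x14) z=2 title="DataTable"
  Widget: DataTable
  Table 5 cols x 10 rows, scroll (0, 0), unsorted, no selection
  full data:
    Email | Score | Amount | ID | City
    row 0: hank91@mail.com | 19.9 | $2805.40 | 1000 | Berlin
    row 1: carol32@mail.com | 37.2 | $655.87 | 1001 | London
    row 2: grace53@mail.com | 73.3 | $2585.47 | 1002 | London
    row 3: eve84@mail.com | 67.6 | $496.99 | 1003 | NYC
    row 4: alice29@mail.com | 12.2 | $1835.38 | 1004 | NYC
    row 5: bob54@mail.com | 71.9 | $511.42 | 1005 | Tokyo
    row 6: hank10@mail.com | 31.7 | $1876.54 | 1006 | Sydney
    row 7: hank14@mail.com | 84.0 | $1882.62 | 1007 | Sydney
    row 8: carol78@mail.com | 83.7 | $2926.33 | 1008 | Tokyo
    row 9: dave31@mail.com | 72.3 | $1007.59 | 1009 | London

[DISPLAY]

                                  
━━━━━━━━━━━━━┓                    
             ┃                    
─────────────┨                    
   │Score│Amo┃━━━━━━━━━━━━━━━┓    
───┼─────┼───┃icSequencer    ┃    
om │19.9 │$28┃───────────────┨    
com│37.2 │$65┃  ▼123456789012┃    
com│73.3 │$25┃ss···███·███···┃    
m  │67.6 │$49┃at·██··█···██··┃    
com│12.2 │$18┃ck··█··········┃    
m  │71.9 │$51┃om██··██·····█·┃    
om │31.7 │$18┃ap·█···█···█···┃    
om │84.0 │$18┃re···█··█······┃    


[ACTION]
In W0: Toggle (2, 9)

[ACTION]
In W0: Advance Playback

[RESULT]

                                  
━━━━━━━━━━━━━┓                    
             ┃                    
─────────────┨                    
   │Score│Amo┃━━━━━━━━━━━━━━━┓    
───┼─────┼───┃icSequencer    ┃    
om │19.9 │$28┃───────────────┨    
com│37.2 │$65┃  0▼23456789012┃    
com│73.3 │$25┃ss···███·███···┃    
m  │67.6 │$49┃at·██··█···██··┃    
com│12.2 │$18┃ck··█······█···┃    
m  │71.9 │$51┃om██··██·····█·┃    
om │31.7 │$18┃ap·█···█···█···┃    
om │84.0 │$18┃re···█··█······┃    


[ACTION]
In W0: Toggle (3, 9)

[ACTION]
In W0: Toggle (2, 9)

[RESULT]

                                  
━━━━━━━━━━━━━┓                    
             ┃                    
─────────────┨                    
   │Score│Amo┃━━━━━━━━━━━━━━━┓    
───┼─────┼───┃icSequencer    ┃    
om │19.9 │$28┃───────────────┨    
com│37.2 │$65┃  0▼23456789012┃    
com│73.3 │$25┃ss···███·███···┃    
m  │67.6 │$49┃at·██··█···██··┃    
com│12.2 │$18┃ck··█··········┃    
m  │71.9 │$51┃om██··██···█·█·┃    
om │31.7 │$18┃ap·█···█···█···┃    
om │84.0 │$18┃re···█··█······┃    


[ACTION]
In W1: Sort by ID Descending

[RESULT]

                                  
━━━━━━━━━━━━━┓                    
             ┃                    
─────────────┨                    
   │Score│Amo┃━━━━━━━━━━━━━━━┓    
───┼─────┼───┃icSequencer    ┃    
om │72.3 │$10┃───────────────┨    
com│83.7 │$29┃  0▼23456789012┃    
om │84.0 │$18┃ss···███·███···┃    
om │31.7 │$18┃at·██··█···██··┃    
m  │71.9 │$51┃ck··█··········┃    
com│12.2 │$18┃om██··██···█·█·┃    
m  │67.6 │$49┃ap·█···█···█···┃    
com│73.3 │$25┃re···█··█······┃    


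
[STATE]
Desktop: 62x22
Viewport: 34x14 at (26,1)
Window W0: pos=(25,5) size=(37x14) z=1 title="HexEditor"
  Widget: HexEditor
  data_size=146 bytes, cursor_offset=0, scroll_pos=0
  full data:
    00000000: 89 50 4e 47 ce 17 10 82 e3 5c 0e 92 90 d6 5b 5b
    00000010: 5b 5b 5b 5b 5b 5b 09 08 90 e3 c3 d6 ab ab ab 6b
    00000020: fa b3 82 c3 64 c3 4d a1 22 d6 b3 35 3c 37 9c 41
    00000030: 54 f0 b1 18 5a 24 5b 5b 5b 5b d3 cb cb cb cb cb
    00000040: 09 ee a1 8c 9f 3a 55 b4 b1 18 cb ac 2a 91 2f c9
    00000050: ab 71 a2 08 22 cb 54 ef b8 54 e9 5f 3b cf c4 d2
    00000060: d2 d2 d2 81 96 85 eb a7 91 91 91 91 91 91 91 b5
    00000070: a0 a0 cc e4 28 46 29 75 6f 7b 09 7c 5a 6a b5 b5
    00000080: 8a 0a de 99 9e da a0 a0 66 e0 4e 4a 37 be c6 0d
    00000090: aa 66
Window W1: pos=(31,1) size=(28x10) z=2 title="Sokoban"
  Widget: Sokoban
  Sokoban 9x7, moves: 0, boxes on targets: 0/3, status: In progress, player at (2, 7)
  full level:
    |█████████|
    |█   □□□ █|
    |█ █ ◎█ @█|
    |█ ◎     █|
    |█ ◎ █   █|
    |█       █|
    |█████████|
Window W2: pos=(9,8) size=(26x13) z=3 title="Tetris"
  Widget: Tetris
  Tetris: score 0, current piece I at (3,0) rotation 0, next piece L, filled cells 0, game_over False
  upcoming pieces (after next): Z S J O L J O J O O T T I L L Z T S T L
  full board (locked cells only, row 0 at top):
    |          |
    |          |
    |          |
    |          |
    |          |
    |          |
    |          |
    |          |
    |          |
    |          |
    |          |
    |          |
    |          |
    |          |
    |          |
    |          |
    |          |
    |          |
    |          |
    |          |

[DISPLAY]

     ┏━━━━━━━━━━━━━━━━━━━━━━━━━━┓ 
     ┃ Sokoban                  ┃ 
     ┠──────────────────────────┨ 
     ┃█████████                 ┃ 
━━━━━┃█   □□□ █                 ┃━
 HexE┃█ █ ◎█ @█                 ┃ 
─────┃█ ◎     █                 ┃─
━━━━━━━━┓ █   █                 ┃ 
        ┃     █                 ┃ 
────────┨━━━━━━━━━━━━━━━━━━━━━━━┛ 
        ┃ 54 f0 b1 18 5a 24 5b 5b 
        ┃ 09 ee a1 8c 9f 3a 55 b4 
        ┃ ab 71 a2 08 22 cb 54 ef 
        ┃ d2 d2 d2 81 96 85 eb a7 


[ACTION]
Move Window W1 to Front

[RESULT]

     ┏━━━━━━━━━━━━━━━━━━━━━━━━━━┓ 
     ┃ Sokoban                  ┃ 
     ┠──────────────────────────┨ 
     ┃█████████                 ┃ 
━━━━━┃█   □□□ █                 ┃━
 HexE┃█ █ ◎█ @█                 ┃ 
─────┃█ ◎     █                 ┃─
━━━━━┃█ ◎ █   █                 ┃ 
     ┃█       █                 ┃ 
─────┗━━━━━━━━━━━━━━━━━━━━━━━━━━┛ 
        ┃ 54 f0 b1 18 5a 24 5b 5b 
        ┃ 09 ee a1 8c 9f 3a 55 b4 
        ┃ ab 71 a2 08 22 cb 54 ef 
        ┃ d2 d2 d2 81 96 85 eb a7 


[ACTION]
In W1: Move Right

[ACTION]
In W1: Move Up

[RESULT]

     ┏━━━━━━━━━━━━━━━━━━━━━━━━━━┓ 
     ┃ Sokoban                  ┃ 
     ┠──────────────────────────┨ 
     ┃█████████                 ┃ 
━━━━━┃█   □□□@█                 ┃━
 HexE┃█ █ ◎█  █                 ┃ 
─────┃█ ◎     █                 ┃─
━━━━━┃█ ◎ █   █                 ┃ 
     ┃█       █                 ┃ 
─────┗━━━━━━━━━━━━━━━━━━━━━━━━━━┛ 
        ┃ 54 f0 b1 18 5a 24 5b 5b 
        ┃ 09 ee a1 8c 9f 3a 55 b4 
        ┃ ab 71 a2 08 22 cb 54 ef 
        ┃ d2 d2 d2 81 96 85 eb a7 


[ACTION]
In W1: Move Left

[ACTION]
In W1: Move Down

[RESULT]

     ┏━━━━━━━━━━━━━━━━━━━━━━━━━━┓ 
     ┃ Sokoban                  ┃ 
     ┠──────────────────────────┨ 
     ┃█████████                 ┃ 
━━━━━┃█   □□□ █                 ┃━
 HexE┃█ █ ◎█ @█                 ┃ 
─────┃█ ◎     █                 ┃─
━━━━━┃█ ◎ █   █                 ┃ 
     ┃█       █                 ┃ 
─────┗━━━━━━━━━━━━━━━━━━━━━━━━━━┛ 
        ┃ 54 f0 b1 18 5a 24 5b 5b 
        ┃ 09 ee a1 8c 9f 3a 55 b4 
        ┃ ab 71 a2 08 22 cb 54 ef 
        ┃ d2 d2 d2 81 96 85 eb a7 


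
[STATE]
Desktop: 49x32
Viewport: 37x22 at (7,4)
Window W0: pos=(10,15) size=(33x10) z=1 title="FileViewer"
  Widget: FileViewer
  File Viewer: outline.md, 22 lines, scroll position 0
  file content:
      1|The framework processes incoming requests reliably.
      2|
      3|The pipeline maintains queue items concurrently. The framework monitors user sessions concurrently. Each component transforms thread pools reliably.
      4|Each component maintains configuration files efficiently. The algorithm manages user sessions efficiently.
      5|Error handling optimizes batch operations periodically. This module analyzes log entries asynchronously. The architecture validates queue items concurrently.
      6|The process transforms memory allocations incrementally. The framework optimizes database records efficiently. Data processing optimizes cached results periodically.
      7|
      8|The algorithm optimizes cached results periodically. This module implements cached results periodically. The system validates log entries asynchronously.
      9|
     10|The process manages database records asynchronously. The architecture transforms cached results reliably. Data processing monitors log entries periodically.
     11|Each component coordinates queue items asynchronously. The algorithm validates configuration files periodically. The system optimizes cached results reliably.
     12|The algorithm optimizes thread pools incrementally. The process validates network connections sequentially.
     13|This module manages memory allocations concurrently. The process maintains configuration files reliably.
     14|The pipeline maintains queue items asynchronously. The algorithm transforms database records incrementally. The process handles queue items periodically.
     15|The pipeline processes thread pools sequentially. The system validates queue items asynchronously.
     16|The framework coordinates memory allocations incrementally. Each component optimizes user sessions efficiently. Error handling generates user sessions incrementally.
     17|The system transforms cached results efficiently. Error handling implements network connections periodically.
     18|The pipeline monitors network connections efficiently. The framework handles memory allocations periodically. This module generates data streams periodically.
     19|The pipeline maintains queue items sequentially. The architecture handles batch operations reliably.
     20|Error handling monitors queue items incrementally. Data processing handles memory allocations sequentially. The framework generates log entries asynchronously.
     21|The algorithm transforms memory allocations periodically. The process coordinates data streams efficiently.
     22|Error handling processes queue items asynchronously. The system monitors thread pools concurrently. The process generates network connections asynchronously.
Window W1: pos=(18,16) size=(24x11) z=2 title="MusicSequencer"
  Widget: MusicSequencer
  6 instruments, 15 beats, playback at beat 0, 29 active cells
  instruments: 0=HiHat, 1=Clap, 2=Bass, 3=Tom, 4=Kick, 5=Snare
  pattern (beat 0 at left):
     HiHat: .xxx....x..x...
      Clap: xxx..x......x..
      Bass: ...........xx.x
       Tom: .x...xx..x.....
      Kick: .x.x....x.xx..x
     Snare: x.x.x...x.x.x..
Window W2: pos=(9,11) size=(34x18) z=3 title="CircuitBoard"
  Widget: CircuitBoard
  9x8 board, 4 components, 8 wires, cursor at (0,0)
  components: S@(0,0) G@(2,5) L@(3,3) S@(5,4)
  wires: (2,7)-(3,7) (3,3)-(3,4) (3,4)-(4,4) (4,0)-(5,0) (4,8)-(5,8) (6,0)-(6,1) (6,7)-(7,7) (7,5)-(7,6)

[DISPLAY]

                                     
                                     
                                     
                                     
                                     
                                     
                                     
  ┏━━━━━━━━━━━━━━━━━━━━━━━━━━━━━━━━┓ 
  ┃ CircuitBoard                   ┃ 
  ┠────────────────────────────────┨ 
  ┃   0 1 2 3 4 5 6 7 8            ┃ 
  ┃0  [S]                          ┃ 
  ┃                                ┃ 
  ┃1                               ┃ 
  ┃                                ┃ 
  ┃2                       G       ┃ 
  ┃                                ┃ 
  ┃3               L ─ ·           ┃ 
  ┃                    │           ┃ 
  ┃4   ·               ·           ┃ 
  ┃    │                           ┃ 
  ┃5   ·               S           ┃ 


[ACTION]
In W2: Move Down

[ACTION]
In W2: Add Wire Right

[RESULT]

                                     
                                     
                                     
                                     
                                     
                                     
                                     
  ┏━━━━━━━━━━━━━━━━━━━━━━━━━━━━━━━━┓ 
  ┃ CircuitBoard                   ┃ 
  ┠────────────────────────────────┨ 
  ┃   0 1 2 3 4 5 6 7 8            ┃ 
  ┃0   S                           ┃ 
  ┃                                ┃ 
  ┃1  [.]─ ·                       ┃ 
  ┃                                ┃ 
  ┃2                       G       ┃ 
  ┃                                ┃ 
  ┃3               L ─ ·           ┃ 
  ┃                    │           ┃ 
  ┃4   ·               ·           ┃ 
  ┃    │                           ┃ 
  ┃5   ·               S           ┃ 


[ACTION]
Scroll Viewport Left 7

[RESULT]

                                     
                                     
                                     
                                     
                                     
                                     
                                     
         ┏━━━━━━━━━━━━━━━━━━━━━━━━━━━
         ┃ CircuitBoard              
         ┠───────────────────────────
         ┃   0 1 2 3 4 5 6 7 8       
         ┃0   S                      
         ┃                           
         ┃1  [.]─ ·                  
         ┃                           
         ┃2                       G  
         ┃                           
         ┃3               L ─ ·      
         ┃                    │      
         ┃4   ·               ·      
         ┃    │                      
         ┃5   ·               S      


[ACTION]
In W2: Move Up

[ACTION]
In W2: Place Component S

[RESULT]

                                     
                                     
                                     
                                     
                                     
                                     
                                     
         ┏━━━━━━━━━━━━━━━━━━━━━━━━━━━
         ┃ CircuitBoard              
         ┠───────────────────────────
         ┃   0 1 2 3 4 5 6 7 8       
         ┃0  [S]                     
         ┃                           
         ┃1   · ─ ·                  
         ┃                           
         ┃2                       G  
         ┃                           
         ┃3               L ─ ·      
         ┃                    │      
         ┃4   ·               ·      
         ┃    │                      
         ┃5   ·               S      


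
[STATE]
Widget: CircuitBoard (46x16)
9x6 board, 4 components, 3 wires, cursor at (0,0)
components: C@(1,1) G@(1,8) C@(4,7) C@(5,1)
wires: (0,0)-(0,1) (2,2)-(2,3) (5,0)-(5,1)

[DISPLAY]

   0 1 2 3 4 5 6 7 8                          
0  [.]─ ·                                     
                                              
1       C                           G         
                                              
2           · ─ ·                             
                                              
3                                             
                                              
4                               C             
                                              
5   · ─ C                                     
Cursor: (0,0)                                 
                                              
                                              
                                              


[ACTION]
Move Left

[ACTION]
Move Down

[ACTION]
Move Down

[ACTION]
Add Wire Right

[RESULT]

   0 1 2 3 4 5 6 7 8                          
0   · ─ ·                                     
                                              
1       C                           G         
                                              
2  [.]─ ·   · ─ ·                             
                                              
3                                             
                                              
4                               C             
                                              
5   · ─ C                                     
Cursor: (2,0)                                 
                                              
                                              
                                              


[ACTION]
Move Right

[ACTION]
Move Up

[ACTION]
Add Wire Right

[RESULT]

   0 1 2 3 4 5 6 7 8                          
0   · ─ ·                                     
                                              
1      [C]─ ·                       G         
                                              
2   · ─ ·   · ─ ·                             
                                              
3                                             
                                              
4                               C             
                                              
5   · ─ C                                     
Cursor: (1,1)                                 
                                              
                                              
                                              


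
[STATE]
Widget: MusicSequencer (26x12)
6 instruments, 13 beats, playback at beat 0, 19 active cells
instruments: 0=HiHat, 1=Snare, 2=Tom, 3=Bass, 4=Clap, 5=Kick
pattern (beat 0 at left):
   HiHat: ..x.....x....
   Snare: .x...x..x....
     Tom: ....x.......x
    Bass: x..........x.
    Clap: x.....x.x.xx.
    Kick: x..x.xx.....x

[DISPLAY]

      ▼123456789012       
 HiHat··█·····█····       
 Snare·█···█··█····       
   Tom····█·······█       
  Bass█··········█·       
  Clap█·····█·█·██·       
  Kick█··█·██·····█       
                          
                          
                          
                          
                          


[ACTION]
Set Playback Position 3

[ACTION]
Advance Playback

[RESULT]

      0123▼56789012       
 HiHat··█·····█····       
 Snare·█···█··█····       
   Tom····█·······█       
  Bass█··········█·       
  Clap█·····█·█·██·       
  Kick█··█·██·····█       
                          
                          
                          
                          
                          


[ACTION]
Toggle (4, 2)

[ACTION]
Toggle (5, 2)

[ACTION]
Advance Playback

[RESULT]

      01234▼6789012       
 HiHat··█·····█····       
 Snare·█···█··█····       
   Tom····█·······█       
  Bass█··········█·       
  Clap█·█···█·█·██·       
  Kick█·██·██·····█       
                          
                          
                          
                          
                          


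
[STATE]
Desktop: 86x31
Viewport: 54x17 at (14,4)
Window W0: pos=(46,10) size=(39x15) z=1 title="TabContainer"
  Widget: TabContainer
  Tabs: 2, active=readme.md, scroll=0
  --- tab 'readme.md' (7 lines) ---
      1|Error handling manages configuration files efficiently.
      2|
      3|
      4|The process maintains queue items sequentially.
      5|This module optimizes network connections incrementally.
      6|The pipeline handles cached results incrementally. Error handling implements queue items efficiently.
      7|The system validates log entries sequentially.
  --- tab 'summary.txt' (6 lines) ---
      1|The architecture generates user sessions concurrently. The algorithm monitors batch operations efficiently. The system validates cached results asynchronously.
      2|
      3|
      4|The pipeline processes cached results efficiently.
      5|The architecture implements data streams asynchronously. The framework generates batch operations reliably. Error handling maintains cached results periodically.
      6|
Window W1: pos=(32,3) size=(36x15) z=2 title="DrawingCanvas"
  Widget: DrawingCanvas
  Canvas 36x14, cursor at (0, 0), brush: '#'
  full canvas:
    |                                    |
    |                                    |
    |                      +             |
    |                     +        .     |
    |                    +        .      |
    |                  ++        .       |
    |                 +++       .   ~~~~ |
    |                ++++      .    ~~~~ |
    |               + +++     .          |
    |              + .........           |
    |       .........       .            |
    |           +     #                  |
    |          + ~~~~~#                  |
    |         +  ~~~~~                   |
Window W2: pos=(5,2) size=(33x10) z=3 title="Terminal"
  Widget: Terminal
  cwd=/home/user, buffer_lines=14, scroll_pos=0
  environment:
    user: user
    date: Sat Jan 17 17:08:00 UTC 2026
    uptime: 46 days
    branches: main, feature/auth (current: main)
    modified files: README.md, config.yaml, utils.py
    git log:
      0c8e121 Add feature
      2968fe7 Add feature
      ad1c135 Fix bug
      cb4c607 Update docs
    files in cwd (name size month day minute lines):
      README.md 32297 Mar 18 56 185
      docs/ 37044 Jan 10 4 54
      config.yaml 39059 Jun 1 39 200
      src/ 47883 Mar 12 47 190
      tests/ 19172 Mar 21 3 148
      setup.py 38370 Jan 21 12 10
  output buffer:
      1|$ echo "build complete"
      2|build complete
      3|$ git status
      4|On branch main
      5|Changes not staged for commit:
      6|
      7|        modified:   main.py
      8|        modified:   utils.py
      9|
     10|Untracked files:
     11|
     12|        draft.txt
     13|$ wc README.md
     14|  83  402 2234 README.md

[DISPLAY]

───────────────────────┨ingCanvas                    ┃
build complete"        ┃─────────────────────────────┨
mplete                 ┃                             ┃
atus                   ┃                             ┃
h main                 ┃                 +           ┃
not staged for commit: ┃                +        .   ┃
                       ┃               +        .    ┃
━━━━━━━━━━━━━━━━━━━━━━━┛             ++        .     ┃
                  ┃                 +++       .   ~~~┃
                  ┃                ++++      .    ~~~┃
                  ┃               + +++     .        ┃
                  ┃              + .........         ┃
                  ┃       .........       .          ┃
                  ┗━━━━━━━━━━━━━━━━━━━━━━━━━━━━━━━━━━┛
                                ┃The process maintains
                                ┃This module optimizes
                                ┃The pipeline handles 


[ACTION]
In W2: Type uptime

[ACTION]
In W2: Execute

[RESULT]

───────────────────────┨ingCanvas                    ┃
draft.txt              ┃─────────────────────────────┨
DME.md                 ┃                             ┃
2 2234 README.md       ┃                             ┃
                       ┃                 +           ┃
up 46 days             ┃                +        .   ┃
                       ┃               +        .    ┃
━━━━━━━━━━━━━━━━━━━━━━━┛             ++        .     ┃
                  ┃                 +++       .   ~~~┃
                  ┃                ++++      .    ~~~┃
                  ┃               + +++     .        ┃
                  ┃              + .........         ┃
                  ┃       .........       .          ┃
                  ┗━━━━━━━━━━━━━━━━━━━━━━━━━━━━━━━━━━┛
                                ┃The process maintains
                                ┃This module optimizes
                                ┃The pipeline handles 
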